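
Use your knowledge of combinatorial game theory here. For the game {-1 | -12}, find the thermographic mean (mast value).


Game = {-1 | -12}, a switch {a | b} with numbers a > b.
Its thermograph has left wall a - t and right wall b + t, which meet at t = (a - b)/2, where both equal (a + b)/2. So the mast (mean value) is at (a + b)/2.
Mean = (-1 + (-12))/2 = -13/2 = -13/2

-13/2


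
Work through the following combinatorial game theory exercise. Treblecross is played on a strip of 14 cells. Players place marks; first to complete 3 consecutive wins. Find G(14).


Treblecross: place X on empty cells; 3-in-a-row wins.
Playing within two cells of an existing X lets the opponent win at once, so sensible play treats the cells i-2..i+2 around each X as dead. The player left with no safe cell loses, so this is a normal-play take-away game on strips of safe cells.
Placing X at cell i (0-indexed) of a strip of k safe cells leaves independent strips of sizes max(0, i-2) and max(0, k-i-3). Hence G(k) = mex{ G(max(0,i-2)) XOR G(max(0,k-i-3)) : 0 <= i < k }, with G(0) = 0.
G(1): splits (0,0):0^0=0 -> mex({0}) = 1
G(2): splits (0,0):0^0=0 -> mex({0}) = 1
G(3): splits (0,0):0^0=0 -> mex({0}) = 1
G(4): splits (0,1):0^1=1 (0,0):0^0=0 -> mex({0, 1}) = 2
G(5): splits (0,2):0^1=1 (0,1):0^1=1 (0,0):0^0=0 -> mex({0, 1}) = 2
G(6) = mex({1}) = 0
G(7) = mex({0, 1, 2}) = 3
G(8) = mex({0, 1, 2}) = 3
G(9) = mex({0, 2}) = 1
G(10) = mex({0, 2, 3}) = 1
G(11) = mex({0, 3}) = 1
G(12) = mex({1, 3}) = 0
G(13) = mex({0, 1, 2, 3}) = 4
G(14) = mex({0, 1, 2}) = 3
Therefore G(14) = 3.

3


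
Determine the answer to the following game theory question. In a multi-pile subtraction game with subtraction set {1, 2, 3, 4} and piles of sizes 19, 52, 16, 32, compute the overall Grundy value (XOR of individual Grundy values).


Subtraction set: {1, 2, 3, 4}
For this subtraction set, G(n) = n mod 5 (period = max + 1 = 5).
Pile 1 (size 19): G(19) = 19 mod 5 = 4
Pile 2 (size 52): G(52) = 52 mod 5 = 2
Pile 3 (size 16): G(16) = 16 mod 5 = 1
Pile 4 (size 32): G(32) = 32 mod 5 = 2
Total Grundy value = XOR of all: 4 XOR 2 XOR 1 XOR 2 = 5

5


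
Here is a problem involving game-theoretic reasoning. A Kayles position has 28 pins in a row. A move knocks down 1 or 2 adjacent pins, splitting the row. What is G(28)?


Kayles: a move removes 1 or 2 adjacent pins from a contiguous row.
Removing pins from a row of k leaves two independent rows (a, b) with a + b = k - 1 (one pin) or a + b = k - 2 (two pins); an end removal gives a = 0.
By Sprague-Grundy, G(k) = mex{ G(a) XOR G(b) } over all these splits. G(0) = 0.
G(1): splits (0,0):0^0=0 -> mex({0}) = 1
G(2): splits (0,1):0^1=1 (0,0):0^0=0 -> mex({0, 1}) = 2
G(3): splits (0,2):0^2=2 (1,1):1^1=0 (0,1):0^1=1 -> mex({0, 1, 2}) = 3
G(4): splits (0,3):0^3=3 (1,2):1^2=3 (0,2):0^2=2 (1,1):1^1=0 -> mex({0, 2, 3}) = 1
G(5): splits (0,4):0^1=1 (1,3):1^3=2 (2,2):2^2=0 (0,3):0^3=3 (1,2):1^2=3 -> mex({0, 1, 2, 3}) = 4
G(6) = mex({0, 1, 2, 4}) = 3
G(7) = mex({0, 1, 3, 4, 5}) = 2
G(8) = mex({0, 2, 3, 5, 6}) = 1
G(9) = mex({0, 1, 2, 3, 6, 7}) = 4
G(10) = mex({0, 1, 3, 4, 5, 7}) = 2
G(11) = mex({0, 1, 2, 3, 4, 5}) = 6
G(12) = mex({0, 1, 2, 3, 5, 6, 7}) = 4
G(13) = mex({0, 2, 3, 4, 6, 7}) = 1
G(14) = mex({0, 1, 4, 5, 6, 7}) = 2
G(15) = mex({0, 1, 2, 3, 4, 5, 6}) = 7
G(16) = mex({0, 2, 3, 5, 6, 7}) = 1
G(17) = mex({0, 1, 2, 3, 5, 6, 7}) = 4
G(18) = mex({0, 1, 2, 4, 5, 6}) = 3
G(19) = mex({0, 1, 3, 4, 5, 7}) = 2
G(20) = mex({0, 2, 3, 4, 5, 6, 7}) = 1
G(21) = mex({0, 1, 2, 3, 5, 6, 7}) = 4
G(22) = mex({0, 1, 2, 3, 4, 5, 7}) = 6
G(23) = mex({0, 1, 2, 3, 4, 5, 6}) = 7
G(24) = mex({0, 1, 2, 3, 5, 6, 7}) = 4
G(25) = mex({0, 2, 3, 4, 6, 7}) = 1
G(26) = mex({0, 1, 3, 4, 5, 6, 7}) = 2
G(27) = mex({0, 1, 2, 3, 4, 5, 6, 7}) = 8
G(28) = mex({0, 1, 2, 3, 4, 6, 7, 8}) = 5
Therefore G(28) = 5.

5


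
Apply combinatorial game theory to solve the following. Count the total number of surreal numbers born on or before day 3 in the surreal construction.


Day 0: {|} = 0 is born. Count = 1.
Day n: the number of surreal numbers born by day n is 2^(n+1) - 1.
By day 0: 2^1 - 1 = 1
By day 1: 2^2 - 1 = 3
By day 2: 2^3 - 1 = 7
By day 3: 2^4 - 1 = 15
By day 3: 15 surreal numbers.

15


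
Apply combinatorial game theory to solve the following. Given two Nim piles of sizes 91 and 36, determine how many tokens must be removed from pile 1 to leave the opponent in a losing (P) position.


Piles: 91 and 36
Current XOR: 91 XOR 36 = 127 (non-zero, so this is an N-position).
To make the XOR zero, we need to find a move that balances the piles.
For pile 1 (size 91): target = 91 XOR 127 = 36
We reduce pile 1 from 91 to 36.
Tokens removed: 91 - 36 = 55
Verification: 36 XOR 36 = 0

55


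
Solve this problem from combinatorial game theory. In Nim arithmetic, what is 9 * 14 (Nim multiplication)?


Nim multiplication is bilinear over XOR: (u XOR v) * w = (u*w) XOR (v*w).
So we split each operand into its bit components and XOR the pairwise Nim products.
9 = 1 + 8 (as XOR of powers of 2).
14 = 2 + 4 + 8 (as XOR of powers of 2).
Using the standard Nim-product table on single bits:
  2*2 = 3,   2*4 = 8,   2*8 = 12,
  4*4 = 6,   4*8 = 11,  8*8 = 13,
and  1*x = x (identity), k*l = l*k (commutative).
Pairwise Nim products:
  1 * 2 = 2
  1 * 4 = 4
  1 * 8 = 8
  8 * 2 = 12
  8 * 4 = 11
  8 * 8 = 13
XOR them: 2 XOR 4 XOR 8 XOR 12 XOR 11 XOR 13 = 4.
Result: 9 * 14 = 4 (in Nim).

4


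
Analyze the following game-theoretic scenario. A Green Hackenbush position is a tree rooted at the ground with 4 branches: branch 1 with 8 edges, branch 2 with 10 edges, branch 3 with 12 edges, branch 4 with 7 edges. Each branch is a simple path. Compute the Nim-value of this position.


The tree has 4 branches from the ground vertex.
In Green Hackenbush, the Nim-value of a simple path of length k is k.
Branch 1: length 8, Nim-value = 8
Branch 2: length 10, Nim-value = 10
Branch 3: length 12, Nim-value = 12
Branch 4: length 7, Nim-value = 7
Total Nim-value = XOR of all branch values:
0 XOR 8 = 8
8 XOR 10 = 2
2 XOR 12 = 14
14 XOR 7 = 9
Nim-value of the tree = 9

9


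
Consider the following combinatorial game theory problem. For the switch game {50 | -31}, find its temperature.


The game is {50 | -31}, a switch {a | b} with numbers a > b.
Cooling {a | b} by t gives {a - t | b + t}, which stops being hot when a - t = b + t, i.e. at t = (a - b)/2. So the temperature of a switch is (a - b)/2.
Temperature = (Left option - Right option) / 2
= (50 - (-31)) / 2
= 81 / 2
= 81/2

81/2


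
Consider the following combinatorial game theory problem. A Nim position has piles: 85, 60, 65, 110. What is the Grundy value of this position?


We need the XOR (exclusive or) of all pile sizes.
After XOR-ing pile 1 (size 85): 0 XOR 85 = 85
After XOR-ing pile 2 (size 60): 85 XOR 60 = 105
After XOR-ing pile 3 (size 65): 105 XOR 65 = 40
After XOR-ing pile 4 (size 110): 40 XOR 110 = 70
The Nim-value of this position is 70.

70


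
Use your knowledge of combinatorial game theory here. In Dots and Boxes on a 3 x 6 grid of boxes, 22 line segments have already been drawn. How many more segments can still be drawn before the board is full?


Grid: 3 x 6 boxes, i.e. 4 rows and 7 columns of dots.
Horizontal edges: (rows + 1) * cols = 4 * 6 = 24
Vertical edges: rows * (cols + 1) = 3 * 7 = 21
Total edges: 24 + 21 = 45
Edges drawn: 22
Remaining: 45 - 22 = 23

23


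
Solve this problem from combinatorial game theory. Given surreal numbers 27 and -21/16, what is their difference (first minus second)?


x = 27, y = -21/16
Converting to common denominator: 16
x = 432/16, y = -21/16
x - y = 27 - -21/16 = 453/16

453/16


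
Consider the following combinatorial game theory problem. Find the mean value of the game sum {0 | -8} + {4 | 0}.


G1 = {0 | -8}, G2 = {4 | 0}
Each is a switch {a | b} with numbers a > b; its mean value is (a + b)/2, and mean value is additive over game sums: m(G1 + G2) = m(G1) + m(G2).
Mean of G1 = (0 + (-8))/2 = -8/2 = -4
Mean of G2 = (4 + (0))/2 = 4/2 = 2
Mean of G1 + G2 = -4 + 2 = -2

-2


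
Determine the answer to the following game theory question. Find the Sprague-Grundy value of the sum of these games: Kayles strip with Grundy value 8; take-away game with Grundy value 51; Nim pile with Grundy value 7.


By the Sprague-Grundy theorem, the Grundy value of a sum of games is the XOR of individual Grundy values.
Kayles strip: Grundy value = 8. Running XOR: 0 XOR 8 = 8
take-away game: Grundy value = 51. Running XOR: 8 XOR 51 = 59
Nim pile: Grundy value = 7. Running XOR: 59 XOR 7 = 60
The combined Grundy value is 60.

60


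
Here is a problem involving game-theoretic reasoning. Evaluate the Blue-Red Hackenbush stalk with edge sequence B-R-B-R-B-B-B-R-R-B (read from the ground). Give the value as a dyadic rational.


Edges (from ground): B-R-B-R-B-B-B-R-R-B
By Berlekamp's sign-expansion rule, a Blue-Red Hackenbush stalk has the value of the surreal number whose sign sequence is the edge sequence with B -> + and R -> -.
Sign sequence: +-+-+++--+
Trace the sign expansion in the surreal number tree, starting from 0:
Edge 1: B (sign +) -> bounds (0, +inf), value = 1
Edge 2: R (sign -) -> bounds (0, 1), value = 1/2
Edge 3: B (sign +) -> bounds (1/2, 1), value = 3/4
Edge 4: R (sign -) -> bounds (1/2, 3/4), value = 5/8
Edge 5: B (sign +) -> bounds (5/8, 3/4), value = 11/16
Edge 6: B (sign +) -> bounds (11/16, 3/4), value = 23/32
Edge 7: B (sign +) -> bounds (23/32, 3/4), value = 47/64
Edge 8: R (sign -) -> bounds (23/32, 47/64), value = 93/128
Edge 9: R (sign -) -> bounds (23/32, 93/128), value = 185/256
Edge 10: B (sign +) -> bounds (185/256, 93/128), value = 371/512
Game value = 371/512

371/512


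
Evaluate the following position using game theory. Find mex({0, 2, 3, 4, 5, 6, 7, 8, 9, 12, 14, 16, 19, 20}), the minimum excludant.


Set = {0, 2, 3, 4, 5, 6, 7, 8, 9, 12, 14, 16, 19, 20}
0 is in the set.
1 is NOT in the set. This is the mex.
mex = 1

1


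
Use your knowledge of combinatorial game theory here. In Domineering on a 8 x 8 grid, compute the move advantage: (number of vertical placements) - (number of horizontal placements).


Board is 8 x 8 (rows x cols).
Left (vertical) placements: (rows-1) * cols = 7 * 8 = 56
Right (horizontal) placements: rows * (cols-1) = 8 * 7 = 56
Advantage = Left - Right = 56 - 56 = 0

0


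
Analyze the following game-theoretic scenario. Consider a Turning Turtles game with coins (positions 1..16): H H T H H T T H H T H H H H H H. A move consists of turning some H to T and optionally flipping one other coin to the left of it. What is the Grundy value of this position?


Coins: H H T H H T T H H T H H H H H H
Key fact: a single head at position k behaves exactly like a Nim heap of size k (turning it to T and optionally flipping a coin at j < k corresponds to moving the heap from k to j, or to 0), and heads combine as a disjunctive sum (two heads at the same place would cancel, matching j XOR j = 0). So the Nim-value is the XOR of the 1-indexed positions of the heads.
Face-up positions (1-indexed): [1, 2, 4, 5, 8, 9, 11, 12, 13, 14, 15, 16]
XOR 0 with 1: 0 XOR 1 = 1
XOR 1 with 2: 1 XOR 2 = 3
XOR 3 with 4: 3 XOR 4 = 7
XOR 7 with 5: 7 XOR 5 = 2
XOR 2 with 8: 2 XOR 8 = 10
XOR 10 with 9: 10 XOR 9 = 3
XOR 3 with 11: 3 XOR 11 = 8
XOR 8 with 12: 8 XOR 12 = 4
XOR 4 with 13: 4 XOR 13 = 9
XOR 9 with 14: 9 XOR 14 = 7
XOR 7 with 15: 7 XOR 15 = 8
XOR 8 with 16: 8 XOR 16 = 24
Nim-value = 24

24


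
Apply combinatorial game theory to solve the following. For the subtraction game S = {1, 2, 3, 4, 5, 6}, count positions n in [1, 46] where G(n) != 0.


Subtraction set S = {1, 2, 3, 4, 5, 6}, so G(n) = n mod 7.
G(n) = 0 when n is a multiple of 7.
Multiples of 7 in [1, 46]: 6
N-positions (nonzero Grundy) = 46 - 6 = 40

40


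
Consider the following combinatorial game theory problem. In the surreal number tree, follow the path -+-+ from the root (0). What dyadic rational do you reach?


Sign expansion: -+-+
Rule: track bounds (lo, hi), initially (-inf, +inf). On '+', the current value becomes lo and we move to the simplest number in (value, hi): value + 1 if hi = +inf, otherwise the midpoint (value + hi)/2. On '-', the current value becomes hi and we move to value - 1 if lo = -inf, otherwise the midpoint (lo + value)/2.
Start at 0.
Step 1: sign = -, move left. Bounds: (-inf, 0). Value = -1
Step 2: sign = +, move right. Bounds: (-1, 0). Value = -1/2
Step 3: sign = -, move left. Bounds: (-1, -1/2). Value = -3/4
Step 4: sign = +, move right. Bounds: (-3/4, -1/2). Value = -5/8
The surreal number with sign expansion -+-+ is -5/8.

-5/8


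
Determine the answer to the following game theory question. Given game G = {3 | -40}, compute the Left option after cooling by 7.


Original game: {3 | -40} (a switch {a | b} with a > b).
Cooling by t (for t below the temperature (a - b)/2 = 43/2) taxes each move by t: {a | b} cooled by t is {a - t | b + t}.
Cooling amount: t = 7
Cooled Left option: 3 - 7 = -4
Cooled Right option: -40 + 7 = -33
Cooled game: {-4 | -33}
Left option = -4

-4


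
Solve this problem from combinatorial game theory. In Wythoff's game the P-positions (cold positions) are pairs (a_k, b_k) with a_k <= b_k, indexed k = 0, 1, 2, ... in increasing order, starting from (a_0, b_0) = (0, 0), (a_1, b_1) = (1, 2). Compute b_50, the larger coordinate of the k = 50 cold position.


By Wythoff's theorem, a_k = floor(k * phi) and b_k = floor(k * phi^2) = a_k + k, where phi = (1 + sqrt(5))/2 is the golden ratio.
phi = (1 + sqrt(5))/2 = 1.618034
phi^2 = phi + 1 = 2.618034
k = 50
k * phi^2 = 50 * 2.618034 = 130.901699
b_50 = floor(k * phi^2) = 130 (check: a_50 + k = 80 + 50 = 130)

130


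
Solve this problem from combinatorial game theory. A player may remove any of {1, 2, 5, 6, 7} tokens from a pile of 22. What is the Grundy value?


The subtraction set is S = {1, 2, 5, 6, 7}.
G(k) = mex{ G(k - s) : s in S, s <= k }. We compute iteratively: G(0) = 0.
G(1) = mex({0}) = 1
G(2) = mex({0, 1}) = 2
G(3) = mex({1, 2}) = 0
G(4) = mex({0, 2}) = 1
G(5) = mex({0, 1}) = 2
G(6) = mex({0, 1, 2}) = 3
G(7) = mex({0, 1, 2, 3}) = 4
G(8) = mex({0, 1, 2, 3, 4}) = 5
G(9) = mex({0, 1, 2, 4, 5}) = 3
G(10) = mex({0, 1, 2, 3, 5}) = 4
G(11) = mex({1, 2, 3, 4}) = 0
G(12) = mex({0, 2, 3, 4}) = 1
G(13) = mex({0, 1, 3, 4, 5}) = 2
G(14) = mex({1, 2, 3, 4, 5}) = 0
G(15) = mex({0, 2, 3, 4, 5}) = 1
G(16) = mex({0, 1, 3, 4}) = 2
G(17) = mex({0, 1, 2, 4}) = 3
Observe that G(11)..G(17) = 0, 1, 2, 0, 1, 2, 3 repeats G(0)..G(6) = 0, 1, 2, 0, 1, 2, 3.
For k >= max(S) = 7, G(k) is determined by the previous 7 values G(k-7)..G(k-1); a window of 7 consecutive values has recurred shifted by 11, so by induction G(k + 11) = G(k) for all k >= 0: the sequence is periodic from the start with period 11.
One period: G(0..10) = 0, 1, 2, 0, 1, 2, 3, 4, 5, 3, 4.
22 mod 11 = 0, so G(22) = G(0) = 0.

0


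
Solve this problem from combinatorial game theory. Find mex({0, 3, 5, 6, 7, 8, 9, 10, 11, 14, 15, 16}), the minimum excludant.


Set = {0, 3, 5, 6, 7, 8, 9, 10, 11, 14, 15, 16}
0 is in the set.
1 is NOT in the set. This is the mex.
mex = 1

1


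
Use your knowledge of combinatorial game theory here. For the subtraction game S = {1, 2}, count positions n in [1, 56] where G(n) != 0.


Subtraction set S = {1, 2}, so G(n) = n mod 3.
G(n) = 0 when n is a multiple of 3.
Multiples of 3 in [1, 56]: 18
N-positions (nonzero Grundy) = 56 - 18 = 38

38


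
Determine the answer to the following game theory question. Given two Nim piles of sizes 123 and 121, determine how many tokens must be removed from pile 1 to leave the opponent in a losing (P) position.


Piles: 123 and 121
Current XOR: 123 XOR 121 = 2 (non-zero, so this is an N-position).
To make the XOR zero, we need to find a move that balances the piles.
For pile 1 (size 123): target = 123 XOR 2 = 121
We reduce pile 1 from 123 to 121.
Tokens removed: 123 - 121 = 2
Verification: 121 XOR 121 = 0

2


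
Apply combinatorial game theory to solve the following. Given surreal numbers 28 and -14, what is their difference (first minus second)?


x = 28, y = -14
x - y = 28 - -14 = 42

42


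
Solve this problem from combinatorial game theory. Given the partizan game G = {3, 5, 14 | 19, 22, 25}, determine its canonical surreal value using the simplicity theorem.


Left options: {3, 5, 14}, max = 14
Right options: {19, 22, 25}, min = 19
All options are numbers and max(Left) < min(Right), so by the simplicity theorem the value is the simplest (earliest-born) number strictly between 14 and 19.
Integers 15 through 18 all lie strictly between 14 and 19.
Among integers, the simplest (lowest birthday = smallest |n|; 0 is born on day 0, +-n on day n) is 15.
No non-integer in the interval can be simpler: if x is a non-integer in the interval, then floor(x) or ceil(x) also lies in the interval (the interval contains an integer), and both are proper prefixes of x's sign expansion, i.e. born earlier. So the game value is 15.
Game value = 15

15


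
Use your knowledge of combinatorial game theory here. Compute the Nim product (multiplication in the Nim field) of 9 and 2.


Nim multiplication is bilinear over XOR: (u XOR v) * w = (u*w) XOR (v*w).
So we split each operand into its bit components and XOR the pairwise Nim products.
9 = 1 + 8 (as XOR of powers of 2).
2 = 2 (as XOR of powers of 2).
Using the standard Nim-product table on single bits:
  2*2 = 3,   2*4 = 8,   2*8 = 12,
  4*4 = 6,   4*8 = 11,  8*8 = 13,
and  1*x = x (identity), k*l = l*k (commutative).
Pairwise Nim products:
  1 * 2 = 2
  8 * 2 = 12
XOR them: 2 XOR 12 = 14.
Result: 9 * 2 = 14 (in Nim).

14


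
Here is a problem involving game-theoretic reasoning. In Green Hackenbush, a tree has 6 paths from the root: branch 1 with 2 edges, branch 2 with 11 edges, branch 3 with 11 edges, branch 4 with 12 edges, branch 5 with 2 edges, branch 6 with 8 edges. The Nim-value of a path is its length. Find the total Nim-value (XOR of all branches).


The tree has 6 branches from the ground vertex.
In Green Hackenbush, the Nim-value of a simple path of length k is k.
Branch 1: length 2, Nim-value = 2
Branch 2: length 11, Nim-value = 11
Branch 3: length 11, Nim-value = 11
Branch 4: length 12, Nim-value = 12
Branch 5: length 2, Nim-value = 2
Branch 6: length 8, Nim-value = 8
Total Nim-value = XOR of all branch values:
0 XOR 2 = 2
2 XOR 11 = 9
9 XOR 11 = 2
2 XOR 12 = 14
14 XOR 2 = 12
12 XOR 8 = 4
Nim-value of the tree = 4

4


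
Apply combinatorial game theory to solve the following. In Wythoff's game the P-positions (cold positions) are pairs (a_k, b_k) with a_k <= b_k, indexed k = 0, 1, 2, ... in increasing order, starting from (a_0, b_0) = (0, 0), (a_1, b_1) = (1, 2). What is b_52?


By Wythoff's theorem, a_k = floor(k * phi) and b_k = floor(k * phi^2) = a_k + k, where phi = (1 + sqrt(5))/2 is the golden ratio.
phi = (1 + sqrt(5))/2 = 1.618034
phi^2 = phi + 1 = 2.618034
k = 52
k * phi^2 = 52 * 2.618034 = 136.137767
b_52 = floor(k * phi^2) = 136 (check: a_52 + k = 84 + 52 = 136)

136


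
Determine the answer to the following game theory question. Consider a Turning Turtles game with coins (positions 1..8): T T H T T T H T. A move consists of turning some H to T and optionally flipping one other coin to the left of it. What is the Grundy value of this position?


Coins: T T H T T T H T
Key fact: a single head at position k behaves exactly like a Nim heap of size k (turning it to T and optionally flipping a coin at j < k corresponds to moving the heap from k to j, or to 0), and heads combine as a disjunctive sum (two heads at the same place would cancel, matching j XOR j = 0). So the Nim-value is the XOR of the 1-indexed positions of the heads.
Face-up positions (1-indexed): [3, 7]
XOR 0 with 3: 0 XOR 3 = 3
XOR 3 with 7: 3 XOR 7 = 4
Nim-value = 4

4


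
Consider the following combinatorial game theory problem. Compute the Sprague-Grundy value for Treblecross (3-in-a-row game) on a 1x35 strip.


Treblecross: place X on empty cells; 3-in-a-row wins.
Playing within two cells of an existing X lets the opponent win at once, so sensible play treats the cells i-2..i+2 around each X as dead. The player left with no safe cell loses, so this is a normal-play take-away game on strips of safe cells.
Placing X at cell i (0-indexed) of a strip of k safe cells leaves independent strips of sizes max(0, i-2) and max(0, k-i-3). Hence G(k) = mex{ G(max(0,i-2)) XOR G(max(0,k-i-3)) : 0 <= i < k }, with G(0) = 0.
G(1): splits (0,0):0^0=0 -> mex({0}) = 1
G(2): splits (0,0):0^0=0 -> mex({0}) = 1
G(3): splits (0,0):0^0=0 -> mex({0}) = 1
G(4): splits (0,1):0^1=1 (0,0):0^0=0 -> mex({0, 1}) = 2
G(5): splits (0,2):0^1=1 (0,1):0^1=1 (0,0):0^0=0 -> mex({0, 1}) = 2
G(6) = mex({1}) = 0
G(7) = mex({0, 1, 2}) = 3
G(8) = mex({0, 1, 2}) = 3
G(9) = mex({0, 2}) = 1
G(10) = mex({0, 2, 3}) = 1
G(11) = mex({0, 3}) = 1
G(12) = mex({1, 3}) = 0
G(13) = mex({0, 1, 2, 3}) = 4
G(14) = mex({0, 1, 2}) = 3
G(15) = mex({0, 1, 2}) = 3
G(16) = mex({0, 1, 2, 4}) = 3
G(17) = mex({0, 1, 3, 4}) = 2
G(18) = mex({0, 1, 3, 4}) = 2
G(19) = mex({0, 1, 3, 5}) = 2
G(20) = mex({0, 1, 2, 3, 5}) = 4
G(21) = mex({0, 1, 2, 3, 5}) = 4
G(22) = mex({1, 2, 6}) = 0
G(23) = mex({0, 1, 2, 3, 4, 6}) = 5
G(24) = mex({0, 1, 2, 3, 4}) = 5
G(25) = mex({0, 1, 3, 4, 7}) = 2
G(26) = mex({0, 1, 3, 4, 5, 7}) = 2
G(27) = mex({0, 1, 3, 5}) = 2
G(28) = mex({0, 1, 2, 5}) = 3
G(29) = mex({0, 1, 2, 4, 5, 6}) = 3
G(30) = mex({1, 2, 4, 6}) = 0
G(31) = mex({0, 1, 2, 3, 4, 6}) = 5
G(32) = mex({1, 2, 3, 4, 7}) = 0
G(33) = mex({0, 3, 7}) = 1
G(34) = mex({0, 2, 3, 5, 7}) = 1
G(35) = mex({0, 2, 3, 5, 6}) = 1
Therefore G(35) = 1.

1


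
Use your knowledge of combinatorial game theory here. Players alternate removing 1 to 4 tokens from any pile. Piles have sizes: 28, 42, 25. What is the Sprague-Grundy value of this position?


Subtraction set: {1, 2, 3, 4}
For this subtraction set, G(n) = n mod 5 (period = max + 1 = 5).
Pile 1 (size 28): G(28) = 28 mod 5 = 3
Pile 2 (size 42): G(42) = 42 mod 5 = 2
Pile 3 (size 25): G(25) = 25 mod 5 = 0
Total Grundy value = XOR of all: 3 XOR 2 XOR 0 = 1

1


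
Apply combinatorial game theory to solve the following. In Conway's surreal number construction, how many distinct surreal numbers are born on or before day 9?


Day 0: {|} = 0 is born. Count = 1.
Day n: the number of surreal numbers born by day n is 2^(n+1) - 1.
By day 0: 2^1 - 1 = 1
By day 1: 2^2 - 1 = 3
By day 2: 2^3 - 1 = 7
By day 3: 2^4 - 1 = 15
By day 4: 2^5 - 1 = 31
By day 5: 2^6 - 1 = 63
By day 6: 2^7 - 1 = 127
By day 7: 2^8 - 1 = 255
By day 8: 2^9 - 1 = 511
By day 9: 2^10 - 1 = 1023
By day 9: 1023 surreal numbers.

1023


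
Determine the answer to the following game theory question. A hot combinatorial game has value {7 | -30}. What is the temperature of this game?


The game is {7 | -30}, a switch {a | b} with numbers a > b.
Cooling {a | b} by t gives {a - t | b + t}, which stops being hot when a - t = b + t, i.e. at t = (a - b)/2. So the temperature of a switch is (a - b)/2.
Temperature = (Left option - Right option) / 2
= (7 - (-30)) / 2
= 37 / 2
= 37/2

37/2


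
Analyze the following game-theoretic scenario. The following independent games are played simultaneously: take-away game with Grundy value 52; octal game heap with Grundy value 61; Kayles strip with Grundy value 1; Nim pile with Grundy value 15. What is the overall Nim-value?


By the Sprague-Grundy theorem, the Grundy value of a sum of games is the XOR of individual Grundy values.
take-away game: Grundy value = 52. Running XOR: 0 XOR 52 = 52
octal game heap: Grundy value = 61. Running XOR: 52 XOR 61 = 9
Kayles strip: Grundy value = 1. Running XOR: 9 XOR 1 = 8
Nim pile: Grundy value = 15. Running XOR: 8 XOR 15 = 7
The combined Grundy value is 7.

7


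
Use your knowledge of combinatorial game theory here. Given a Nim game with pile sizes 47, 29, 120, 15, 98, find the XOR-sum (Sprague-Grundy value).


We need the XOR (exclusive or) of all pile sizes.
After XOR-ing pile 1 (size 47): 0 XOR 47 = 47
After XOR-ing pile 2 (size 29): 47 XOR 29 = 50
After XOR-ing pile 3 (size 120): 50 XOR 120 = 74
After XOR-ing pile 4 (size 15): 74 XOR 15 = 69
After XOR-ing pile 5 (size 98): 69 XOR 98 = 39
The Nim-value of this position is 39.

39


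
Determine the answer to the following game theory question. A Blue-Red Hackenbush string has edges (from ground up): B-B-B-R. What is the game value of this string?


Edges (from ground): B-B-B-R
By Berlekamp's sign-expansion rule, a Blue-Red Hackenbush stalk has the value of the surreal number whose sign sequence is the edge sequence with B -> + and R -> -.
Sign sequence: +++-
Trace the sign expansion in the surreal number tree, starting from 0:
Edge 1: B (sign +) -> bounds (0, +inf), value = 1
Edge 2: B (sign +) -> bounds (1, +inf), value = 2
Edge 3: B (sign +) -> bounds (2, +inf), value = 3
Edge 4: R (sign -) -> bounds (2, 3), value = 5/2
Game value = 5/2

5/2


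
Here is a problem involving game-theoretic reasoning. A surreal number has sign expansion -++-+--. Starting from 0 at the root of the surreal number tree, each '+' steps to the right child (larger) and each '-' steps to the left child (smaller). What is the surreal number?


Sign expansion: -++-+--
Rule: track bounds (lo, hi), initially (-inf, +inf). On '+', the current value becomes lo and we move to the simplest number in (value, hi): value + 1 if hi = +inf, otherwise the midpoint (value + hi)/2. On '-', the current value becomes hi and we move to value - 1 if lo = -inf, otherwise the midpoint (lo + value)/2.
Start at 0.
Step 1: sign = -, move left. Bounds: (-inf, 0). Value = -1
Step 2: sign = +, move right. Bounds: (-1, 0). Value = -1/2
Step 3: sign = +, move right. Bounds: (-1/2, 0). Value = -1/4
Step 4: sign = -, move left. Bounds: (-1/2, -1/4). Value = -3/8
Step 5: sign = +, move right. Bounds: (-3/8, -1/4). Value = -5/16
Step 6: sign = -, move left. Bounds: (-3/8, -5/16). Value = -11/32
Step 7: sign = -, move left. Bounds: (-3/8, -11/32). Value = -23/64
The surreal number with sign expansion -++-+-- is -23/64.

-23/64


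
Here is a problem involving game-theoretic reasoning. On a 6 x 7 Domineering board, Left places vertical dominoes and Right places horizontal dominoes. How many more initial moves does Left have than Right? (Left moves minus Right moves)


Board is 6 x 7 (rows x cols).
Left (vertical) placements: (rows-1) * cols = 5 * 7 = 35
Right (horizontal) placements: rows * (cols-1) = 6 * 6 = 36
Advantage = Left - Right = 35 - 36 = -1

-1


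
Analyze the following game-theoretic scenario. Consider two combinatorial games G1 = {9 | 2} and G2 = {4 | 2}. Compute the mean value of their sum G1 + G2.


G1 = {9 | 2}, G2 = {4 | 2}
Each is a switch {a | b} with numbers a > b; its mean value is (a + b)/2, and mean value is additive over game sums: m(G1 + G2) = m(G1) + m(G2).
Mean of G1 = (9 + (2))/2 = 11/2 = 11/2
Mean of G2 = (4 + (2))/2 = 6/2 = 3
Mean of G1 + G2 = 11/2 + 3 = 17/2

17/2


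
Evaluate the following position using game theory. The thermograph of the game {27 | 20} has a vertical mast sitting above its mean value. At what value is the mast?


Game = {27 | 20}, a switch {a | b} with numbers a > b.
Its thermograph has left wall a - t and right wall b + t, which meet at t = (a - b)/2, where both equal (a + b)/2. So the mast (mean value) is at (a + b)/2.
Mean = (27 + (20))/2 = 47/2 = 47/2

47/2


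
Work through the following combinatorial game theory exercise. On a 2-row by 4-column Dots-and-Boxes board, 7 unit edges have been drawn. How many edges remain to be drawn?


Grid: 2 x 4 boxes, i.e. 3 rows and 5 columns of dots.
Horizontal edges: (rows + 1) * cols = 3 * 4 = 12
Vertical edges: rows * (cols + 1) = 2 * 5 = 10
Total edges: 12 + 10 = 22
Edges drawn: 7
Remaining: 22 - 7 = 15

15


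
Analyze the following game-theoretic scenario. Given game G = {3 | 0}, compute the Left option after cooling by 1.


Original game: {3 | 0} (a switch {a | b} with a > b).
Cooling by t (for t below the temperature (a - b)/2 = 3/2) taxes each move by t: {a | b} cooled by t is {a - t | b + t}.
Cooling amount: t = 1
Cooled Left option: 3 - 1 = 2
Cooled Right option: 0 + 1 = 1
Cooled game: {2 | 1}
Left option = 2

2


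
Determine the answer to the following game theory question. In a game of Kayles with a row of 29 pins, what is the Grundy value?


Kayles: a move removes 1 or 2 adjacent pins from a contiguous row.
Removing pins from a row of k leaves two independent rows (a, b) with a + b = k - 1 (one pin) or a + b = k - 2 (two pins); an end removal gives a = 0.
By Sprague-Grundy, G(k) = mex{ G(a) XOR G(b) } over all these splits. G(0) = 0.
G(1): splits (0,0):0^0=0 -> mex({0}) = 1
G(2): splits (0,1):0^1=1 (0,0):0^0=0 -> mex({0, 1}) = 2
G(3): splits (0,2):0^2=2 (1,1):1^1=0 (0,1):0^1=1 -> mex({0, 1, 2}) = 3
G(4): splits (0,3):0^3=3 (1,2):1^2=3 (0,2):0^2=2 (1,1):1^1=0 -> mex({0, 2, 3}) = 1
G(5): splits (0,4):0^1=1 (1,3):1^3=2 (2,2):2^2=0 (0,3):0^3=3 (1,2):1^2=3 -> mex({0, 1, 2, 3}) = 4
G(6) = mex({0, 1, 2, 4}) = 3
G(7) = mex({0, 1, 3, 4, 5}) = 2
G(8) = mex({0, 2, 3, 5, 6}) = 1
G(9) = mex({0, 1, 2, 3, 6, 7}) = 4
G(10) = mex({0, 1, 3, 4, 5, 7}) = 2
G(11) = mex({0, 1, 2, 3, 4, 5}) = 6
G(12) = mex({0, 1, 2, 3, 5, 6, 7}) = 4
G(13) = mex({0, 2, 3, 4, 6, 7}) = 1
G(14) = mex({0, 1, 4, 5, 6, 7}) = 2
G(15) = mex({0, 1, 2, 3, 4, 5, 6}) = 7
G(16) = mex({0, 2, 3, 5, 6, 7}) = 1
G(17) = mex({0, 1, 2, 3, 5, 6, 7}) = 4
G(18) = mex({0, 1, 2, 4, 5, 6}) = 3
G(19) = mex({0, 1, 3, 4, 5, 7}) = 2
G(20) = mex({0, 2, 3, 4, 5, 6, 7}) = 1
G(21) = mex({0, 1, 2, 3, 5, 6, 7}) = 4
G(22) = mex({0, 1, 2, 3, 4, 5, 7}) = 6
G(23) = mex({0, 1, 2, 3, 4, 5, 6}) = 7
G(24) = mex({0, 1, 2, 3, 5, 6, 7}) = 4
G(25) = mex({0, 2, 3, 4, 6, 7}) = 1
G(26) = mex({0, 1, 3, 4, 5, 6, 7}) = 2
G(27) = mex({0, 1, 2, 3, 4, 5, 6, 7}) = 8
G(28) = mex({0, 1, 2, 3, 4, 6, 7, 8}) = 5
G(29) = mex({0, 1, 2, 3, 5, 6, 7, 8, 9}) = 4
Therefore G(29) = 4.

4


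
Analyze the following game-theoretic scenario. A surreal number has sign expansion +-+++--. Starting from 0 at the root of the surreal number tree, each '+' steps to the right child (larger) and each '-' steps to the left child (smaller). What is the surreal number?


Sign expansion: +-+++--
Rule: track bounds (lo, hi), initially (-inf, +inf). On '+', the current value becomes lo and we move to the simplest number in (value, hi): value + 1 if hi = +inf, otherwise the midpoint (value + hi)/2. On '-', the current value becomes hi and we move to value - 1 if lo = -inf, otherwise the midpoint (lo + value)/2.
Start at 0.
Step 1: sign = +, move right. Bounds: (0, +inf). Value = 1
Step 2: sign = -, move left. Bounds: (0, 1). Value = 1/2
Step 3: sign = +, move right. Bounds: (1/2, 1). Value = 3/4
Step 4: sign = +, move right. Bounds: (3/4, 1). Value = 7/8
Step 5: sign = +, move right. Bounds: (7/8, 1). Value = 15/16
Step 6: sign = -, move left. Bounds: (7/8, 15/16). Value = 29/32
Step 7: sign = -, move left. Bounds: (7/8, 29/32). Value = 57/64
The surreal number with sign expansion +-+++-- is 57/64.

57/64


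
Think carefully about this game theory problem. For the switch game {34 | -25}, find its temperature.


The game is {34 | -25}, a switch {a | b} with numbers a > b.
Cooling {a | b} by t gives {a - t | b + t}, which stops being hot when a - t = b + t, i.e. at t = (a - b)/2. So the temperature of a switch is (a - b)/2.
Temperature = (Left option - Right option) / 2
= (34 - (-25)) / 2
= 59 / 2
= 59/2

59/2


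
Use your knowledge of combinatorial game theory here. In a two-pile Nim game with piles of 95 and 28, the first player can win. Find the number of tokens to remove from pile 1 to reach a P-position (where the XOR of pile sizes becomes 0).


Piles: 95 and 28
Current XOR: 95 XOR 28 = 67 (non-zero, so this is an N-position).
To make the XOR zero, we need to find a move that balances the piles.
For pile 1 (size 95): target = 95 XOR 67 = 28
We reduce pile 1 from 95 to 28.
Tokens removed: 95 - 28 = 67
Verification: 28 XOR 28 = 0

67


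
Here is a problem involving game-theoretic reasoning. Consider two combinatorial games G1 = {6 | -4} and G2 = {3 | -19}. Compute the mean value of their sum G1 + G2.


G1 = {6 | -4}, G2 = {3 | -19}
Each is a switch {a | b} with numbers a > b; its mean value is (a + b)/2, and mean value is additive over game sums: m(G1 + G2) = m(G1) + m(G2).
Mean of G1 = (6 + (-4))/2 = 2/2 = 1
Mean of G2 = (3 + (-19))/2 = -16/2 = -8
Mean of G1 + G2 = 1 + -8 = -7

-7


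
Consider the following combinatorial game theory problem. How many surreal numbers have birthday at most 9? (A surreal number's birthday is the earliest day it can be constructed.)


Day 0: {|} = 0 is born. Count = 1.
Day n: the number of surreal numbers born by day n is 2^(n+1) - 1.
By day 0: 2^1 - 1 = 1
By day 1: 2^2 - 1 = 3
By day 2: 2^3 - 1 = 7
By day 3: 2^4 - 1 = 15
By day 4: 2^5 - 1 = 31
By day 5: 2^6 - 1 = 63
By day 6: 2^7 - 1 = 127
By day 7: 2^8 - 1 = 255
By day 8: 2^9 - 1 = 511
By day 9: 2^10 - 1 = 1023
By day 9: 1023 surreal numbers.

1023


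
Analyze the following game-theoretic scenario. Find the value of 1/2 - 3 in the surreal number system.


x = 1/2, y = 3
Converting to common denominator: 2
x = 1/2, y = 6/2
x - y = 1/2 - 3 = -5/2

-5/2


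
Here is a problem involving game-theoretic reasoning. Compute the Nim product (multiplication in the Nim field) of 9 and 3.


Nim multiplication is bilinear over XOR: (u XOR v) * w = (u*w) XOR (v*w).
So we split each operand into its bit components and XOR the pairwise Nim products.
9 = 1 + 8 (as XOR of powers of 2).
3 = 1 + 2 (as XOR of powers of 2).
Using the standard Nim-product table on single bits:
  2*2 = 3,   2*4 = 8,   2*8 = 12,
  4*4 = 6,   4*8 = 11,  8*8 = 13,
and  1*x = x (identity), k*l = l*k (commutative).
Pairwise Nim products:
  1 * 1 = 1
  1 * 2 = 2
  8 * 1 = 8
  8 * 2 = 12
XOR them: 1 XOR 2 XOR 8 XOR 12 = 7.
Result: 9 * 3 = 7 (in Nim).

7


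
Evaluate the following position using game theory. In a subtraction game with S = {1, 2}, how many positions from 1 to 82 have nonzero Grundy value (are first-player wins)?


Subtraction set S = {1, 2}, so G(n) = n mod 3.
G(n) = 0 when n is a multiple of 3.
Multiples of 3 in [1, 82]: 27
N-positions (nonzero Grundy) = 82 - 27 = 55

55


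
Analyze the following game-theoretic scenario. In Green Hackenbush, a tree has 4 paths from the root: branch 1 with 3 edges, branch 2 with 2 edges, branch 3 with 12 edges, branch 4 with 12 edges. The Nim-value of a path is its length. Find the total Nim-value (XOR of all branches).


The tree has 4 branches from the ground vertex.
In Green Hackenbush, the Nim-value of a simple path of length k is k.
Branch 1: length 3, Nim-value = 3
Branch 2: length 2, Nim-value = 2
Branch 3: length 12, Nim-value = 12
Branch 4: length 12, Nim-value = 12
Total Nim-value = XOR of all branch values:
0 XOR 3 = 3
3 XOR 2 = 1
1 XOR 12 = 13
13 XOR 12 = 1
Nim-value of the tree = 1

1


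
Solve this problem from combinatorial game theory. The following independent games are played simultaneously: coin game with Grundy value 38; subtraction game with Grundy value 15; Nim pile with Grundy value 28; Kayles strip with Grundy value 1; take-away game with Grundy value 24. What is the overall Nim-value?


By the Sprague-Grundy theorem, the Grundy value of a sum of games is the XOR of individual Grundy values.
coin game: Grundy value = 38. Running XOR: 0 XOR 38 = 38
subtraction game: Grundy value = 15. Running XOR: 38 XOR 15 = 41
Nim pile: Grundy value = 28. Running XOR: 41 XOR 28 = 53
Kayles strip: Grundy value = 1. Running XOR: 53 XOR 1 = 52
take-away game: Grundy value = 24. Running XOR: 52 XOR 24 = 44
The combined Grundy value is 44.

44


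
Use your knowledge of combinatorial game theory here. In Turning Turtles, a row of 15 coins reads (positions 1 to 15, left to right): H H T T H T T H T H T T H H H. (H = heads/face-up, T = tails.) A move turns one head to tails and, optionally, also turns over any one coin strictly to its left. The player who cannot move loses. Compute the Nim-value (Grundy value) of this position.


Coins: H H T T H T T H T H T T H H H
Key fact: a single head at position k behaves exactly like a Nim heap of size k (turning it to T and optionally flipping a coin at j < k corresponds to moving the heap from k to j, or to 0), and heads combine as a disjunctive sum (two heads at the same place would cancel, matching j XOR j = 0). So the Nim-value is the XOR of the 1-indexed positions of the heads.
Face-up positions (1-indexed): [1, 2, 5, 8, 10, 13, 14, 15]
XOR 0 with 1: 0 XOR 1 = 1
XOR 1 with 2: 1 XOR 2 = 3
XOR 3 with 5: 3 XOR 5 = 6
XOR 6 with 8: 6 XOR 8 = 14
XOR 14 with 10: 14 XOR 10 = 4
XOR 4 with 13: 4 XOR 13 = 9
XOR 9 with 14: 9 XOR 14 = 7
XOR 7 with 15: 7 XOR 15 = 8
Nim-value = 8

8


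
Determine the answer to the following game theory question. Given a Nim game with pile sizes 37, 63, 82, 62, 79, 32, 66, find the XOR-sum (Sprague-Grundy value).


We need the XOR (exclusive or) of all pile sizes.
After XOR-ing pile 1 (size 37): 0 XOR 37 = 37
After XOR-ing pile 2 (size 63): 37 XOR 63 = 26
After XOR-ing pile 3 (size 82): 26 XOR 82 = 72
After XOR-ing pile 4 (size 62): 72 XOR 62 = 118
After XOR-ing pile 5 (size 79): 118 XOR 79 = 57
After XOR-ing pile 6 (size 32): 57 XOR 32 = 25
After XOR-ing pile 7 (size 66): 25 XOR 66 = 91
The Nim-value of this position is 91.

91


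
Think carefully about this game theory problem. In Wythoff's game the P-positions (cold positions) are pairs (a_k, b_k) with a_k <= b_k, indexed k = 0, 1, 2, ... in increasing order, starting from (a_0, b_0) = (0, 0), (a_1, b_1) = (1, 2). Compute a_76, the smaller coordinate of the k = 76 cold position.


By Wythoff's theorem, a_k = floor(k * phi) and b_k = floor(k * phi^2) = a_k + k, where phi = (1 + sqrt(5))/2 is the golden ratio.
phi = (1 + sqrt(5))/2 = 1.618034
k = 76
k * phi = 76 * 1.618034 = 122.970583
a_76 = floor(k * phi) = 122

122


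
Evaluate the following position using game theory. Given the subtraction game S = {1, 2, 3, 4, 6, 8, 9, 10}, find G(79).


The subtraction set is S = {1, 2, 3, 4, 6, 8, 9, 10}.
G(k) = mex{ G(k - s) : s in S, s <= k }. We compute iteratively: G(0) = 0.
G(1) = mex({0}) = 1
G(2) = mex({0, 1}) = 2
G(3) = mex({0, 1, 2}) = 3
G(4) = mex({0, 1, 2, 3}) = 4
G(5) = mex({1, 2, 3, 4}) = 0
G(6) = mex({0, 2, 3, 4}) = 1
G(7) = mex({0, 1, 3, 4}) = 2
G(8) = mex({0, 1, 2, 4}) = 3
G(9) = mex({0, 1, 2, 3}) = 4
G(10) = mex({0, 1, 2, 3, 4}) = 5
G(11) = mex({0, 1, 2, 3, 4, 5}) = 6
G(12) = mex({1, 2, 3, 4, 5, 6}) = 0
G(13) = mex({0, 2, 3, 4, 5, 6}) = 1
G(14) = mex({0, 1, 3, 4, 5, 6}) = 2
G(15) = mex({0, 1, 2, 4, 6}) = 3
G(16) = mex({0, 1, 2, 3, 5}) = 4
G(17) = mex({1, 2, 3, 4, 6}) = 0
G(18) = mex({0, 2, 3, 4, 5}) = 1
G(19) = mex({0, 1, 3, 4, 5, 6}) = 2
G(20) = mex({0, 1, 2, 4, 5, 6}) = 3
G(21) = mex({0, 1, 2, 3, 6}) = 4
Observe that G(12)..G(21) = 0, 1, 2, 3, 4, 0, 1, 2, 3, 4 repeats G(0)..G(9) = 0, 1, 2, 3, 4, 0, 1, 2, 3, 4.
For k >= max(S) = 10, G(k) is determined by the previous 10 values G(k-10)..G(k-1); a window of 10 consecutive values has recurred shifted by 12, so by induction G(k + 12) = G(k) for all k >= 0: the sequence is periodic from the start with period 12.
One period: G(0..11) = 0, 1, 2, 3, 4, 0, 1, 2, 3, 4, 5, 6.
79 mod 12 = 7, so G(79) = G(7) = 2.

2


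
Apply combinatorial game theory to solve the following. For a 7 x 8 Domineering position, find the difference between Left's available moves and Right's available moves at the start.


Board is 7 x 8 (rows x cols).
Left (vertical) placements: (rows-1) * cols = 6 * 8 = 48
Right (horizontal) placements: rows * (cols-1) = 7 * 7 = 49
Advantage = Left - Right = 48 - 49 = -1

-1


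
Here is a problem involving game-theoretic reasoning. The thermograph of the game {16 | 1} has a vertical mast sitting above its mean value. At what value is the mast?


Game = {16 | 1}, a switch {a | b} with numbers a > b.
Its thermograph has left wall a - t and right wall b + t, which meet at t = (a - b)/2, where both equal (a + b)/2. So the mast (mean value) is at (a + b)/2.
Mean = (16 + (1))/2 = 17/2 = 17/2

17/2


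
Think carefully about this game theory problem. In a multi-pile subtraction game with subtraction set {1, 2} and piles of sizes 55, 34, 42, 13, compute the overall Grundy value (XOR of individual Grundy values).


Subtraction set: {1, 2}
For this subtraction set, G(n) = n mod 3 (period = max + 1 = 3).
Pile 1 (size 55): G(55) = 55 mod 3 = 1
Pile 2 (size 34): G(34) = 34 mod 3 = 1
Pile 3 (size 42): G(42) = 42 mod 3 = 0
Pile 4 (size 13): G(13) = 13 mod 3 = 1
Total Grundy value = XOR of all: 1 XOR 1 XOR 0 XOR 1 = 1

1
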